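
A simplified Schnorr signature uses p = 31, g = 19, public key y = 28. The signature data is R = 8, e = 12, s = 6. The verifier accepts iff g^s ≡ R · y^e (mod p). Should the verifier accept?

g^s mod p:
Squares mod 31: 19^1≡19, 19^2≡20, 19^4≡28
6 = 4 + 2, so 19^6 ≡ 28·20 ≡ 2 (mod 31)
R · y^e mod p:
Squares mod 31: 28^1≡28, 28^2≡9, 28^4≡19, 28^8≡20
12 = 8 + 4, so 28^12 ≡ 20·19 ≡ 8 (mod 31)
8·8 = 64 ≡ 2 (mod 31)
2 ≡ 2 (mod 31); signature holds.

accept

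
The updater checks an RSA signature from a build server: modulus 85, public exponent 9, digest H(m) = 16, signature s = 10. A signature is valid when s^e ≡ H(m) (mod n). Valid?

no

Squares mod 85: s^1≡10, s^2≡15, s^4≡55, s^8≡50
9 = 8 + 1, so s^9 ≡ 50·10 ≡ 75 (mod 85)
The recovered value 75 does not match the digest 16.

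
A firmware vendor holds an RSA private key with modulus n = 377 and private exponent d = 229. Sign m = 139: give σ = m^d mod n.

m^2 ≡ 139^2 = 19321 ≡ 94
m^4 ≡ 94^2 = 8836 ≡ 165
m^8 ≡ 165^2 = 27225 ≡ 81
m^16 ≡ 81^2 = 6561 ≡ 152
m^32 ≡ 152^2 = 23104 ≡ 107
m^64 ≡ 107^2 = 11449 ≡ 139
m^128 ≡ 139^2 = 19321 ≡ 94
229 = 128 + 64 + 32 + 4 + 1, so m^229 ≡ 94·139·107·165·139 ≡ 373 (mod 377)

373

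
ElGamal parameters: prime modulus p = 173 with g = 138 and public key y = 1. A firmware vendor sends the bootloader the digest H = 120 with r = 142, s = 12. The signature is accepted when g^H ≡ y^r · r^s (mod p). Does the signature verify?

does not verify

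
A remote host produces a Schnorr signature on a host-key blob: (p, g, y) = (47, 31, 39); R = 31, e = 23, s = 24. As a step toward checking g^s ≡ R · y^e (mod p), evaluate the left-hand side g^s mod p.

31^24 mod 47 = 16

16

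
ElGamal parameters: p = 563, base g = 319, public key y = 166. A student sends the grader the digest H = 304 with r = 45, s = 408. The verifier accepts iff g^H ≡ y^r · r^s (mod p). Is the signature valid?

invalid

Left side g^H mod p:
Squares mod 563: 319^1≡319, 319^2≡421, 319^4≡459, 319^8≡119, 319^16≡86, 319^32≡77, 319^64≡299, 319^128≡447, 319^256≡507
304 = 256 + 32 + 16, so 319^304 ≡ 507·77·86 ≡ 185 (mod 563)
Right side y^r · r^s mod p:
Squares mod 563: 166^1≡166, 166^2≡532, 166^4≡398, 166^8≡201, 166^16≡428, 166^32≡209
45 = 32 + 8 + 4 + 1, so 166^45 ≡ 209·201·398·166 ≡ 236 (mod 563)
Squares mod 563: 45^1≡45, 45^2≡336, 45^4≡296, 45^8≡351, 45^16≡467, 45^32≡208, 45^64≡476, 45^128≡250, 45^256≡7
408 = 256 + 128 + 16 + 8, so 45^408 ≡ 7·250·467·351 ≡ 57 (mod 563)
236·57 = 13452 ≡ 503 (mod 563)
185 ≠ 503, so verification fails.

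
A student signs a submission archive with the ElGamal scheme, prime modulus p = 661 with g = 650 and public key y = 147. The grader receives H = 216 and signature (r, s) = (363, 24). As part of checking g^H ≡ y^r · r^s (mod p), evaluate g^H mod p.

658

650^2 = 422500 ≡ 121
650^4 ≡ 121^2 = 14641 ≡ 99
650^8 ≡ 99^2 = 9801 ≡ 547
650^16 ≡ 547^2 = 299209 ≡ 437
650^32 ≡ 437^2 = 190969 ≡ 601
650^64 ≡ 601^2 = 361201 ≡ 295
650^128 ≡ 295^2 = 87025 ≡ 434
216 = 128 + 64 + 16 + 8, so 650^216 ≡ 434·295·437·547 ≡ 658 (mod 661)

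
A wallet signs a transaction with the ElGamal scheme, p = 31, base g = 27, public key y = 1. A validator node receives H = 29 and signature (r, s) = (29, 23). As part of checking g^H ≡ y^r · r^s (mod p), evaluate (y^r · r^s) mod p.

23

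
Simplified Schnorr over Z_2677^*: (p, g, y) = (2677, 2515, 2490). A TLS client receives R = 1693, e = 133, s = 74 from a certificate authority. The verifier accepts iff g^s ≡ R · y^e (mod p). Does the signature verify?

g^s mod p:
Squares mod 2677: 2515^1≡2515, 2515^2≡2151, 2515^4≡945, 2515^8≡1584, 2515^16≡707, 2515^32≡1927, 2515^64≡330
74 = 64 + 8 + 2, so 2515^74 ≡ 330·1584·2151 ≡ 1273 (mod 2677)
R · y^e mod p:
Squares mod 2677: 2490^1≡2490, 2490^2≡168, 2490^4≡1454, 2490^8≡1963, 2490^16≡1166, 2490^32≡2317, 2490^64≡1104, 2490^128≡781
133 = 128 + 4 + 1, so 2490^133 ≡ 781·1454·2490 ≡ 687 (mod 2677)
1693·687 = 1163091 ≡ 1273 (mod 2677)
1273 ≡ 1273 (mod 2677); signature holds.

verifies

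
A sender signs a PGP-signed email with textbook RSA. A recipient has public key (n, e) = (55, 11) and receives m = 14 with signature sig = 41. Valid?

no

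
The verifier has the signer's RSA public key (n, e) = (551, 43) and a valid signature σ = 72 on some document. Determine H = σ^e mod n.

σ^2 ≡ 72^2 = 5184 ≡ 225
σ^4 ≡ 225^2 = 50625 ≡ 484
σ^8 ≡ 484^2 = 234256 ≡ 81
σ^16 ≡ 81^2 = 6561 ≡ 500
σ^32 ≡ 500^2 = 250000 ≡ 397
43 = 32 + 8 + 2 + 1, so σ^43 ≡ 397·81·225·72 ≡ 450 (mod 551)

450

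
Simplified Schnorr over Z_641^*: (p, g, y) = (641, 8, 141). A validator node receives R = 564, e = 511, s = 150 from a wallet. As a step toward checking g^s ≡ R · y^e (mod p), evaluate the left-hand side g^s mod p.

8^150 mod 641 = 4

4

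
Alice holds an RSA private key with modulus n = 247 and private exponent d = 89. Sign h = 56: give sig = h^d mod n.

Squares mod 247: h^1≡56, h^2≡172, h^4≡191, h^8≡172, h^16≡191, h^32≡172, h^64≡191
89 = 64 + 16 + 8 + 1, so h^89 ≡ 191·191·172·56 ≡ 75 (mod 247)

75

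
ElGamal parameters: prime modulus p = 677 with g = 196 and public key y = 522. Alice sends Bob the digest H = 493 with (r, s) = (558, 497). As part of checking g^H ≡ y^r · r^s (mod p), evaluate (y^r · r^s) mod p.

166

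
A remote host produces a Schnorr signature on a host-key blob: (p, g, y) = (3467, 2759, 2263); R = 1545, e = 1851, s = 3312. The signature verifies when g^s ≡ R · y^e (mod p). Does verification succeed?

g^s mod p:
2759^2 = 7612081 ≡ 2016
2759^4 ≡ 2016^2 = 4064256 ≡ 932
2759^8 ≡ 932^2 = 868624 ≡ 1874
2759^16 ≡ 1874^2 = 3511876 ≡ 3272
2759^32 ≡ 3272^2 = 10705984 ≡ 3355
2759^64 ≡ 3355^2 = 11256025 ≡ 2143
2759^128 ≡ 2143^2 = 4592449 ≡ 2141
2759^256 ≡ 2141^2 = 4583881 ≡ 507
2759^512 ≡ 507^2 = 257049 ≡ 491
2759^1024 ≡ 491^2 = 241081 ≡ 1858
2759^2048 ≡ 1858^2 = 3452164 ≡ 2499
3312 = 2048 + 1024 + 128 + 64 + 32 + 16, so 2759^3312 ≡ 2499·1858·2141·2143·3355·3272 ≡ 2005 (mod 3467)
R · y^e mod p:
2263^2 = 5121169 ≡ 410
2263^4 ≡ 410^2 = 168100 ≡ 1684
2263^8 ≡ 1684^2 = 2835856 ≡ 3317
2263^16 ≡ 3317^2 = 11002489 ≡ 1698
2263^32 ≡ 1698^2 = 2883204 ≡ 2127
2263^64 ≡ 2127^2 = 4524129 ≡ 3161
2263^128 ≡ 3161^2 = 9991921 ≡ 27
2263^256 ≡ 27^2 = 729
2263^512 ≡ 729^2 = 531441 ≡ 990
2263^1024 ≡ 990^2 = 980100 ≡ 2406
1851 = 1024 + 512 + 256 + 32 + 16 + 8 + 2 + 1, so 2263^1851 ≡ 2406·990·729·2127·1698·3317·410·2263 ≡ 884 (mod 3467)
1545·884 = 1365780 ≡ 3249 (mod 3467)
2005 ≠ 3249; the check fails.

fails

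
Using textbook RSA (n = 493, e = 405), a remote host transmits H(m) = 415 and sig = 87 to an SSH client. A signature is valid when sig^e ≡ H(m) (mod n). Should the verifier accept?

sig^2 ≡ 87^2 = 7569 ≡ 174
sig^4 ≡ 174^2 = 30276 ≡ 203
sig^8 ≡ 203^2 = 41209 ≡ 290
sig^16 ≡ 290^2 = 84100 ≡ 290
sig^32 ≡ 290^2 = 84100 ≡ 290
sig^64 ≡ 290^2 = 84100 ≡ 290
sig^128 ≡ 290^2 = 84100 ≡ 290
sig^256 ≡ 290^2 = 84100 ≡ 290
405 = 256 + 128 + 16 + 4 + 1, so sig^405 ≡ 290·290·290·203·87 ≡ 406 (mod 493)
sig^405 mod 493 = 406, but H(m) = 415.

reject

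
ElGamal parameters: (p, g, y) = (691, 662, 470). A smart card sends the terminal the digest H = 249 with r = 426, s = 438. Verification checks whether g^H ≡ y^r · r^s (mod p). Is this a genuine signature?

forged

Left side g^H mod p:
Squares mod 691: 662^1≡662, 662^2≡150, 662^4≡388, 662^8≡597, 662^16≡544, 662^32≡188, 662^64≡103, 662^128≡244
249 = 128 + 64 + 32 + 16 + 8 + 1, so 662^249 ≡ 244·103·188·544·597·662 ≡ 475 (mod 691)
Right side y^r · r^s mod p:
Squares mod 691: 470^1≡470, 470^2≡471, 470^4≡30, 470^8≡209, 470^16≡148, 470^32≡483, 470^64≡422, 470^128≡497, 470^256≡322
426 = 256 + 128 + 32 + 8 + 2, so 470^426 ≡ 322·497·483·209·471 ≡ 51 (mod 691)
Squares mod 691: 426^1≡426, 426^2≡434, 426^4≡404, 426^8≡140, 426^16≡252, 426^32≡623, 426^64≡478, 426^128≡454, 426^256≡198
438 = 256 + 128 + 32 + 16 + 4 + 2, so 426^438 ≡ 198·454·623·252·404·434 ≡ 16 (mod 691)
51·16 = 816 ≡ 125 (mod 691)
475 ≠ 125, so verification fails.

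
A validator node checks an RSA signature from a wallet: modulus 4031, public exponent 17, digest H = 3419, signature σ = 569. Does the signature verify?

Squares mod 4031: σ^1≡569, σ^2≡1281, σ^4≡344, σ^8≡1437, σ^16≡1097
17 = 16 + 1, so σ^17 ≡ 1097·569 ≡ 3419 (mod 4031)
σ^17 mod 4031 = 3419 matches H.

verifies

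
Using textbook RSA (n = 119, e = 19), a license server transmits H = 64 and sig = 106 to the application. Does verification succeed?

sig^2 ≡ 106^2 = 11236 ≡ 50
sig^4 ≡ 50^2 = 2500 ≡ 1
sig^8 ≡ 1^2 = 1
sig^16 ≡ 1^2 = 1
19 = 16 + 2 + 1, so sig^19 ≡ 1·50·106 ≡ 64 (mod 119)
Since 64 equals the digest 64, verification succeeds.

passes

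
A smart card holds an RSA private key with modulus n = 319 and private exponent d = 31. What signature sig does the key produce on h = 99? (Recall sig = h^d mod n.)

220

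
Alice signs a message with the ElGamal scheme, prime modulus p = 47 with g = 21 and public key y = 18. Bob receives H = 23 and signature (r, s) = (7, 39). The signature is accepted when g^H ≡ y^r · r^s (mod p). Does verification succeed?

fails

Left side g^H mod p:
21^2 = 441 ≡ 18
21^4 ≡ 18^2 = 324 ≡ 42
21^8 ≡ 42^2 = 1764 ≡ 25
21^16 ≡ 25^2 = 625 ≡ 14
23 = 16 + 4 + 2 + 1, so 21^23 ≡ 14·42·18·21 ≡ 1 (mod 47)
Right side y^r · r^s mod p:
18^2 = 324 ≡ 42
18^4 ≡ 42^2 = 1764 ≡ 25
7 = 4 + 2 + 1, so 18^7 ≡ 25·42·18 ≡ 6 (mod 47)
7^2 = 49 ≡ 2
7^4 ≡ 2^2 = 4
7^8 ≡ 4^2 = 16
7^16 ≡ 16^2 = 256 ≡ 21
7^32 ≡ 21^2 = 441 ≡ 18
39 = 32 + 4 + 2 + 1, so 7^39 ≡ 18·4·2·7 ≡ 21 (mod 47)
6·21 = 126 ≡ 32 (mod 47)
1 ≠ 32, so verification fails.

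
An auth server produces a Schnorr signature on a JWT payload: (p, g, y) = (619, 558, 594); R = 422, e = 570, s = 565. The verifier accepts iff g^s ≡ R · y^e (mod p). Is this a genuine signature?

g^s mod p:
558^2 = 311364 ≡ 7
558^4 ≡ 7^2 = 49
558^8 ≡ 49^2 = 2401 ≡ 544
558^16 ≡ 544^2 = 295936 ≡ 54
558^32 ≡ 54^2 = 2916 ≡ 440
558^64 ≡ 440^2 = 193600 ≡ 472
558^128 ≡ 472^2 = 222784 ≡ 563
558^256 ≡ 563^2 = 316969 ≡ 41
558^512 ≡ 41^2 = 1681 ≡ 443
565 = 512 + 32 + 16 + 4 + 1, so 558^565 ≡ 443·440·54·49·558 ≡ 578 (mod 619)
R · y^e mod p:
594^2 = 352836 ≡ 6
594^4 ≡ 6^2 = 36
594^8 ≡ 36^2 = 1296 ≡ 58
594^16 ≡ 58^2 = 3364 ≡ 269
594^32 ≡ 269^2 = 72361 ≡ 557
594^64 ≡ 557^2 = 310249 ≡ 130
594^128 ≡ 130^2 = 16900 ≡ 187
594^256 ≡ 187^2 = 34969 ≡ 305
594^512 ≡ 305^2 = 93025 ≡ 175
570 = 512 + 32 + 16 + 8 + 2, so 594^570 ≡ 175·557·269·58·6 ≡ 283 (mod 619)
422·283 = 119426 ≡ 578 (mod 619)
578 ≡ 578 (mod 619); signature holds.

genuine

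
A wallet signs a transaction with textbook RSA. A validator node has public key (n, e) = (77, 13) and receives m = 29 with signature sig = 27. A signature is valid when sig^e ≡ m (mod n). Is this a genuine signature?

forged

sig^2 ≡ 27^2 = 729 ≡ 36
sig^4 ≡ 36^2 = 1296 ≡ 64
sig^8 ≡ 64^2 = 4096 ≡ 15
13 = 8 + 4 + 1, so sig^13 ≡ 15·64·27 ≡ 48 (mod 77)
The recovered value 48 does not match the digest 29.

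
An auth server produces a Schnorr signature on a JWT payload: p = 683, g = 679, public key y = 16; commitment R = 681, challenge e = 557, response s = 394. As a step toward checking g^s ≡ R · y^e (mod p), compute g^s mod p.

679^2 = 461041 ≡ 16
679^4 ≡ 16^2 = 256
679^8 ≡ 256^2 = 65536 ≡ 651
679^16 ≡ 651^2 = 423801 ≡ 341
679^32 ≡ 341^2 = 116281 ≡ 171
679^64 ≡ 171^2 = 29241 ≡ 555
679^128 ≡ 555^2 = 308025 ≡ 675
679^256 ≡ 675^2 = 455625 ≡ 64
394 = 256 + 128 + 8 + 2, so 679^394 ≡ 64·675·651·16 ≡ 555 (mod 683)

555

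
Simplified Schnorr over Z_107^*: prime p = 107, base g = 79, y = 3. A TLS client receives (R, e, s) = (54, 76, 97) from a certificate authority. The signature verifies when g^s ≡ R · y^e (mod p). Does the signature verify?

does not verify

g^s mod p:
79^2 = 6241 ≡ 35
79^4 ≡ 35^2 = 1225 ≡ 48
79^8 ≡ 48^2 = 2304 ≡ 57
79^16 ≡ 57^2 = 3249 ≡ 39
79^32 ≡ 39^2 = 1521 ≡ 23
79^64 ≡ 23^2 = 529 ≡ 101
97 = 64 + 32 + 1, so 79^97 ≡ 101·23·79 ≡ 12 (mod 107)
R · y^e mod p:
3^2 = 9
3^4 ≡ 9^2 = 81
3^8 ≡ 81^2 = 6561 ≡ 34
3^16 ≡ 34^2 = 1156 ≡ 86
3^32 ≡ 86^2 = 7396 ≡ 13
3^64 ≡ 13^2 = 169 ≡ 62
76 = 64 + 8 + 4, so 3^76 ≡ 62·34·81 ≡ 83 (mod 107)
54·83 = 4482 ≡ 95 (mod 107)
12 ≠ 95; the check fails.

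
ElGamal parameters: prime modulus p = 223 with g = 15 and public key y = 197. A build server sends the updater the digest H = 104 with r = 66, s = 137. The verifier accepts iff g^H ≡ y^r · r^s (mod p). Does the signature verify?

Left side g^H mod p:
15^2 = 225 ≡ 2
15^4 ≡ 2^2 = 4
15^8 ≡ 4^2 = 16
15^16 ≡ 16^2 = 256 ≡ 33
15^32 ≡ 33^2 = 1089 ≡ 197
15^64 ≡ 197^2 = 38809 ≡ 7
104 = 64 + 32 + 8, so 15^104 ≡ 7·197·16 ≡ 210 (mod 223)
Right side y^r · r^s mod p:
197^2 = 38809 ≡ 7
197^4 ≡ 7^2 = 49
197^8 ≡ 49^2 = 2401 ≡ 171
197^16 ≡ 171^2 = 29241 ≡ 28
197^32 ≡ 28^2 = 784 ≡ 115
197^64 ≡ 115^2 = 13225 ≡ 68
66 = 64 + 2, so 197^66 ≡ 68·7 ≡ 30 (mod 223)
66^2 = 4356 ≡ 119
66^4 ≡ 119^2 = 14161 ≡ 112
66^8 ≡ 112^2 = 12544 ≡ 56
66^16 ≡ 56^2 = 3136 ≡ 14
66^32 ≡ 14^2 = 196
66^64 ≡ 196^2 = 38416 ≡ 60
66^128 ≡ 60^2 = 3600 ≡ 32
137 = 128 + 8 + 1, so 66^137 ≡ 32·56·66 ≡ 82 (mod 223)
30·82 = 2460 ≡ 7 (mod 223)
210 ≠ 7, so verification fails.

does not verify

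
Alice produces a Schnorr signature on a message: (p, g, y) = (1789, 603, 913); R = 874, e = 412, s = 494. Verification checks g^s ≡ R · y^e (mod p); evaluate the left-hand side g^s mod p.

605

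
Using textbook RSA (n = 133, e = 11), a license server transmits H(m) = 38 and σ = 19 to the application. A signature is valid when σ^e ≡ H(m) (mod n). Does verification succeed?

σ^2 ≡ 19^2 = 361 ≡ 95
σ^4 ≡ 95^2 = 9025 ≡ 114
σ^8 ≡ 114^2 = 12996 ≡ 95
11 = 8 + 2 + 1, so σ^11 ≡ 95·95·19 ≡ 38 (mod 133)
Since 38 equals the digest 38, verification succeeds.

passes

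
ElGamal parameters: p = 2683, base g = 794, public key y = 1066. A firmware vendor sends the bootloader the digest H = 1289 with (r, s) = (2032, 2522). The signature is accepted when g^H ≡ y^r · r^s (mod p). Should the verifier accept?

reject

Left side g^H mod p:
Squares mod 2683: 794^1≡794, 794^2≡2614, 794^4≡2078, 794^8≡1137, 794^16≡2246, 794^32≡476, 794^64≡1204, 794^128≡796, 794^256≡428, 794^512≡740, 794^1024≡268
1289 = 1024 + 256 + 8 + 1, so 794^1289 ≡ 268·428·1137·794 ≡ 710 (mod 2683)
Right side y^r · r^s mod p:
Squares mod 2683: 1066^1≡1066, 1066^2≡1447, 1066^4≡1069, 1066^8≡2486, 1066^16≡1247, 1066^32≡1552, 1066^64≡2053, 1066^128≡2499, 1066^256≡1660, 1066^512≡159, 1066^1024≡1134
2032 = 1024 + 512 + 256 + 128 + 64 + 32 + 16, so 1066^2032 ≡ 1134·159·1660·2499·2053·1552·1247 ≡ 2490 (mod 2683)
Squares mod 2683: 2032^1≡2032, 2032^2≡2570, 2032^4≡2037, 2032^8≡1451, 2032^16≡1929, 2032^32≡2403, 2032^64≡593, 2032^128≡176, 2032^256≡1463, 2032^512≡2018, 2032^1024≡2213, 2032^2048≡894
2522 = 2048 + 256 + 128 + 64 + 16 + 8 + 2, so 2032^2522 ≡ 894·1463·176·593·1929·1451·2570 ≡ 400 (mod 2683)
2490·400 = 996000 ≡ 607 (mod 2683)
710 ≠ 607, so verification fails.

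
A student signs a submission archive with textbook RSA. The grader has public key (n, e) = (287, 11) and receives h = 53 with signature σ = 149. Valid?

yes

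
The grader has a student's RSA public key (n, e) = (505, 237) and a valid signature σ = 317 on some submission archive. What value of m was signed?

107

Squares mod 505: σ^1≡317, σ^2≡499, σ^4≡36, σ^8≡286, σ^16≡491, σ^32≡196, σ^64≡36, σ^128≡286
237 = 128 + 64 + 32 + 8 + 4 + 1, so σ^237 ≡ 286·36·196·286·36·317 ≡ 107 (mod 505)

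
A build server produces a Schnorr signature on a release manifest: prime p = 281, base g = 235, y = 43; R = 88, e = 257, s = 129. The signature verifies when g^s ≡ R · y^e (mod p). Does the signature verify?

verifies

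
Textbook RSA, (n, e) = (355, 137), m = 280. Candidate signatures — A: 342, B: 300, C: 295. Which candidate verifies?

C

Candidate A: Squares mod 355: 342^1≡342, 342^2≡169, 342^4≡161, 342^8≡6, 342^16≡36, 342^32≡231, 342^64≡111, 342^128≡251; 137 = 128 + 8 + 1, so 342^137 ≡ 251·6·342 ≡ 302 (mod 355)
Candidate B: Squares mod 355: 300^1≡300, 300^2≡185, 300^4≡145, 300^8≡80, 300^16≡10, 300^32≡100, 300^64≡60, 300^128≡50; 137 = 128 + 8 + 1, so 300^137 ≡ 50·80·300 ≡ 100 (mod 355)
Candidate C: Squares mod 355: 295^1≡295, 295^2≡50, 295^4≡15, 295^8≡225, 295^16≡215, 295^32≡75, 295^64≡300, 295^128≡185; 137 = 128 + 8 + 1, so 295^137 ≡ 185·225·295 ≡ 280 (mod 355)
  → matches m = 280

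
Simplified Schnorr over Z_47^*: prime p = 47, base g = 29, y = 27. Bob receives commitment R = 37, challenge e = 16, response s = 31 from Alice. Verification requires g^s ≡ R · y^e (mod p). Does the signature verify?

does not verify

g^s mod p:
29^31 mod 47 = 33
R · y^e mod p:
27^16 mod 47 = 9
37·9 = 333 ≡ 4 (mod 47)
33 ≠ 4; the check fails.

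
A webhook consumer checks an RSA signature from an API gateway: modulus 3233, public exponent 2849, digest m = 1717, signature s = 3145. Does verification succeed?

passes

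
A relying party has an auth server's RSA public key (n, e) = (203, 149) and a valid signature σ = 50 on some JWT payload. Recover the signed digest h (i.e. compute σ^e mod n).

43

σ^2 ≡ 50^2 = 2500 ≡ 64
σ^4 ≡ 64^2 = 4096 ≡ 36
σ^8 ≡ 36^2 = 1296 ≡ 78
σ^16 ≡ 78^2 = 6084 ≡ 197
σ^32 ≡ 197^2 = 38809 ≡ 36
σ^64 ≡ 36^2 = 1296 ≡ 78
σ^128 ≡ 78^2 = 6084 ≡ 197
149 = 128 + 16 + 4 + 1, so σ^149 ≡ 197·197·36·50 ≡ 43 (mod 203)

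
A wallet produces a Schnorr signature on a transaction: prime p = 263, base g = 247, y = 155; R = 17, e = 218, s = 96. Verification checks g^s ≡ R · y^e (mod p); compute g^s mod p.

Squares mod 263: 247^1≡247, 247^2≡256, 247^4≡49, 247^8≡34, 247^16≡104, 247^32≡33, 247^64≡37
96 = 64 + 32, so 247^96 ≡ 37·33 ≡ 169 (mod 263)

169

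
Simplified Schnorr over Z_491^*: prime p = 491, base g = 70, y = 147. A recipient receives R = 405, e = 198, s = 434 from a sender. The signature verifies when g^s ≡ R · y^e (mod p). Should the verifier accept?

reject

g^s mod p:
70^434 mod 491 = 232
R · y^e mod p:
147^198 mod 491 = 432
405·432 = 174960 ≡ 164 (mod 491)
232 ≠ 164; the check fails.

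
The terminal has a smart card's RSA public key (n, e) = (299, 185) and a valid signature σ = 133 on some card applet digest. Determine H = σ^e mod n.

35

Squares mod 299: σ^1≡133, σ^2≡48, σ^4≡211, σ^8≡269, σ^16≡3, σ^32≡9, σ^64≡81, σ^128≡282
185 = 128 + 32 + 16 + 8 + 1, so σ^185 ≡ 282·9·3·269·133 ≡ 35 (mod 299)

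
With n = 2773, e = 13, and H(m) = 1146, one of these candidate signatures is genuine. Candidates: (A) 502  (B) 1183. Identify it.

Candidate A: 502^2 = 252004 ≡ 2434; 502^4 ≡ 2434^2 = 5924356 ≡ 1228; 502^8 ≡ 1228^2 = 1507984 ≡ 2245; 13 = 8 + 4 + 1, so 502^13 ≡ 2245·1228·502 ≡ 426 (mod 2773)
Candidate B: 1183^2 = 1399489 ≡ 1897; 1183^4 ≡ 1897^2 = 3598609 ≡ 2028; 1183^8 ≡ 2028^2 = 4112784 ≡ 425; 13 = 8 + 4 + 1, so 1183^13 ≡ 425·2028·1183 ≡ 1146 (mod 2773)
  → matches H(m) = 1146

B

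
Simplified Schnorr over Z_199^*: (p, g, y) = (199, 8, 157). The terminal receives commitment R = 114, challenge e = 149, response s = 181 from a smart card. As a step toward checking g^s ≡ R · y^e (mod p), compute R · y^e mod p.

5

157^149 mod 199 = 117
R · y^e ≡ 114·117 = 13338 ≡ 5 (mod 199)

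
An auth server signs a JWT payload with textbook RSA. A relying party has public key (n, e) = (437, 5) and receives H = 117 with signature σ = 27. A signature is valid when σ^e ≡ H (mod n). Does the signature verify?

does not verify

σ^2 ≡ 27^2 = 729 ≡ 292
σ^4 ≡ 292^2 = 85264 ≡ 49
5 = 4 + 1, so σ^5 ≡ 49·27 ≡ 12 (mod 437)
12 ≠ 117, so verification fails.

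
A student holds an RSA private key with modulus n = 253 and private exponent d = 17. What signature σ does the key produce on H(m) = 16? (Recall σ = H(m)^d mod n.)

(H(m))^2 ≡ 16^2 = 256 ≡ 3
(H(m))^4 ≡ 3^2 = 9
(H(m))^8 ≡ 9^2 = 81
(H(m))^16 ≡ 81^2 = 6561 ≡ 236
17 = 16 + 1, so (H(m))^17 ≡ 236·16 ≡ 234 (mod 253)

234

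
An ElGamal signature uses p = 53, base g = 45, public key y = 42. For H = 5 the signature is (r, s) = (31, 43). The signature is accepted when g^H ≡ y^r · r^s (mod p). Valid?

Left side g^H mod p:
45^2 = 2025 ≡ 11
45^4 ≡ 11^2 = 121 ≡ 15
5 = 4 + 1, so 45^5 ≡ 15·45 ≡ 39 (mod 53)
Right side y^r · r^s mod p:
42^2 = 1764 ≡ 15
42^4 ≡ 15^2 = 225 ≡ 13
42^8 ≡ 13^2 = 169 ≡ 10
42^16 ≡ 10^2 = 100 ≡ 47
31 = 16 + 8 + 4 + 2 + 1, so 42^31 ≡ 47·10·13·15·42 ≡ 16 (mod 53)
31^2 = 961 ≡ 7
31^4 ≡ 7^2 = 49
31^8 ≡ 49^2 = 2401 ≡ 16
31^16 ≡ 16^2 = 256 ≡ 44
31^32 ≡ 44^2 = 1936 ≡ 28
43 = 32 + 8 + 2 + 1, so 31^43 ≡ 28·16·7·31 ≡ 14 (mod 53)
16·14 = 224 ≡ 12 (mod 53)
39 ≠ 12, so verification fails.

no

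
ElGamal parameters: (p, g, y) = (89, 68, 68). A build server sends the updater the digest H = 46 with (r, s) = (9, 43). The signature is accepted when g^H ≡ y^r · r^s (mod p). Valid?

yes

Left side g^H mod p:
Squares mod 89: 68^1≡68, 68^2≡85, 68^4≡16, 68^8≡78, 68^16≡32, 68^32≡45
46 = 32 + 8 + 4 + 2, so 68^46 ≡ 45·78·16·85 ≡ 85 (mod 89)
Right side y^r · r^s mod p:
Squares mod 89: 68^1≡68, 68^2≡85, 68^4≡16, 68^8≡78
9 = 8 + 1, so 68^9 ≡ 78·68 ≡ 53 (mod 89)
Squares mod 89: 9^1≡9, 9^2≡81, 9^4≡64, 9^8≡2, 9^16≡4, 9^32≡16
43 = 32 + 8 + 2 + 1, so 9^43 ≡ 16·2·81·9 ≡ 10 (mod 89)
53·10 = 530 ≡ 85 (mod 89)
85 ≡ 85 (mod 89), so the signature is genuine.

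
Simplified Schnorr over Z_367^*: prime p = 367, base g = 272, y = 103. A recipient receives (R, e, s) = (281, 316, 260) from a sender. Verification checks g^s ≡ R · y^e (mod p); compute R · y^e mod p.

Squares mod 367: 103^1≡103, 103^2≡333, 103^4≡55, 103^8≡89, 103^16≡214, 103^32≡288, 103^64≡2, 103^128≡4, 103^256≡16
316 = 256 + 32 + 16 + 8 + 4, so 103^316 ≡ 16·288·214·89·55 ≡ 94 (mod 367)
R · y^e ≡ 281·94 = 26414 ≡ 357 (mod 367)

357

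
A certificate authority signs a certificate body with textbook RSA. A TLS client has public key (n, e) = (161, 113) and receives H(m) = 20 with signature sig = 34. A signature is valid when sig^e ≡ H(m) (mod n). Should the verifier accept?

sig^113 mod 161 = 20
sig^113 mod 161 = 20 matches H(m).

accept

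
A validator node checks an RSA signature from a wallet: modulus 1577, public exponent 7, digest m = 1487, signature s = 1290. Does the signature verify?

verifies

Squares mod 1577: s^1≡1290, s^2≡365, s^4≡757
7 = 4 + 2 + 1, so s^7 ≡ 757·365·1290 ≡ 1487 (mod 1577)
1487 = m, so the signature checks out.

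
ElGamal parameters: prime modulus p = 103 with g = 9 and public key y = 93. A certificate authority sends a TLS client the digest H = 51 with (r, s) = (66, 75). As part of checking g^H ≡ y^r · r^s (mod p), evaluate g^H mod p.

Squares mod 103: 9^1≡9, 9^2≡81, 9^4≡72, 9^8≡34, 9^16≡23, 9^32≡14
51 = 32 + 16 + 2 + 1, so 9^51 ≡ 14·23·81·9 ≡ 1 (mod 103)

1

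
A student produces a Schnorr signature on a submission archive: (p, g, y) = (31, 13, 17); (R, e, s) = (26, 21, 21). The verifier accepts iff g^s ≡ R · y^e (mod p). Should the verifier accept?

reject

g^s mod p:
13^21 mod 31 = 15
R · y^e mod p:
17^21 mod 31 = 23
26·23 = 598 ≡ 9 (mod 31)
15 ≠ 9; the check fails.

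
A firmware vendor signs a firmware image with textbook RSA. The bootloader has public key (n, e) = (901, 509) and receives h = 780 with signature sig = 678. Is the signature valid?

invalid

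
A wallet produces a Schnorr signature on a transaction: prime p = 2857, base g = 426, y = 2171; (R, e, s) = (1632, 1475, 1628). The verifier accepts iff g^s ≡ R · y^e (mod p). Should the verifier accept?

accept

g^s mod p:
426^1628 mod 2857 = 2759
R · y^e mod p:
2171^1475 mod 2857 = 1600
1632·1600 = 2611200 ≡ 2759 (mod 2857)
2759 ≡ 2759 (mod 2857); signature holds.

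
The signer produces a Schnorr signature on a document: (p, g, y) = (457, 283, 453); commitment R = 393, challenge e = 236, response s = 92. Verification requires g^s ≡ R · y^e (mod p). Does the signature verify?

g^s mod p:
Squares mod 457: 283^1≡283, 283^2≡114, 283^4≡200, 283^8≡241, 283^16≡42, 283^32≡393, 283^64≡440
92 = 64 + 16 + 8 + 4, so 283^92 ≡ 440·42·241·200 ≡ 42 (mod 457)
R · y^e mod p:
Squares mod 457: 453^1≡453, 453^2≡16, 453^4≡256, 453^8≡185, 453^16≡407, 453^32≡215, 453^64≡68, 453^128≡54
236 = 128 + 64 + 32 + 8 + 4, so 453^236 ≡ 54·68·215·185·256 ≡ 185 (mod 457)
393·185 = 72705 ≡ 42 (mod 457)
42 ≡ 42 (mod 457); signature holds.

verifies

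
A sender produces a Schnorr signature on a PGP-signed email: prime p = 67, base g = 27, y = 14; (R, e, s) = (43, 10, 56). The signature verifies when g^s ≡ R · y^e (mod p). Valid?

g^s mod p:
Squares mod 67: 27^1≡27, 27^2≡59, 27^4≡64, 27^8≡9, 27^16≡14, 27^32≡62
56 = 32 + 16 + 8, so 27^56 ≡ 62·14·9 ≡ 40 (mod 67)
R · y^e mod p:
Squares mod 67: 14^1≡14, 14^2≡62, 14^4≡25, 14^8≡22
10 = 8 + 2, so 14^10 ≡ 22·62 ≡ 24 (mod 67)
43·24 = 1032 ≡ 27 (mod 67)
40 ≠ 27; the check fails.

no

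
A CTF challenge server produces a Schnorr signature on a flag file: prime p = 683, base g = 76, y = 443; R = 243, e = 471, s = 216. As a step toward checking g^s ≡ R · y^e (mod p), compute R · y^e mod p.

9

443^2 = 196249 ≡ 228
443^4 ≡ 228^2 = 51984 ≡ 76
443^8 ≡ 76^2 = 5776 ≡ 312
443^16 ≡ 312^2 = 97344 ≡ 358
443^32 ≡ 358^2 = 128164 ≡ 443
443^64 ≡ 443^2 = 196249 ≡ 228
443^128 ≡ 228^2 = 51984 ≡ 76
443^256 ≡ 76^2 = 5776 ≡ 312
471 = 256 + 128 + 64 + 16 + 4 + 2 + 1, so 443^471 ≡ 312·76·228·358·76·228·443 ≡ 253 (mod 683)
R · y^e ≡ 243·253 = 61479 ≡ 9 (mod 683)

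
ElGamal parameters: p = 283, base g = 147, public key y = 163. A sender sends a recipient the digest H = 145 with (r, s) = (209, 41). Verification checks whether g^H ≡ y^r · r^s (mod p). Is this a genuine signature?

forged

Left side g^H mod p:
Squares mod 283: 147^1≡147, 147^2≡101, 147^4≡13, 147^8≡169, 147^16≡261, 147^32≡201, 147^64≡215, 147^128≡96
145 = 128 + 16 + 1, so 147^145 ≡ 96·261·147 ≡ 270 (mod 283)
Right side y^r · r^s mod p:
Squares mod 283: 163^1≡163, 163^2≡250, 163^4≡240, 163^8≡151, 163^16≡161, 163^32≡168, 163^64≡207, 163^128≡116
209 = 128 + 64 + 16 + 1, so 163^209 ≡ 116·207·161·163 ≡ 155 (mod 283)
Squares mod 283: 209^1≡209, 209^2≡99, 209^4≡179, 209^8≡62, 209^16≡165, 209^32≡57
41 = 32 + 8 + 1, so 209^41 ≡ 57·62·209 ≡ 259 (mod 283)
155·259 = 40145 ≡ 242 (mod 283)
270 ≠ 242, so verification fails.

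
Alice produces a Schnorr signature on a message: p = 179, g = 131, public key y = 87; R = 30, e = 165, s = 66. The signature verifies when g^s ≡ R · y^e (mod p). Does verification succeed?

fails

g^s mod p:
131^2 = 17161 ≡ 156
131^4 ≡ 156^2 = 24336 ≡ 171
131^8 ≡ 171^2 = 29241 ≡ 64
131^16 ≡ 64^2 = 4096 ≡ 158
131^32 ≡ 158^2 = 24964 ≡ 83
131^64 ≡ 83^2 = 6889 ≡ 87
66 = 64 + 2, so 131^66 ≡ 87·156 ≡ 147 (mod 179)
R · y^e mod p:
87^2 = 7569 ≡ 51
87^4 ≡ 51^2 = 2601 ≡ 95
87^8 ≡ 95^2 = 9025 ≡ 75
87^16 ≡ 75^2 = 5625 ≡ 76
87^32 ≡ 76^2 = 5776 ≡ 48
87^64 ≡ 48^2 = 2304 ≡ 156
87^128 ≡ 156^2 = 24336 ≡ 171
165 = 128 + 32 + 4 + 1, so 87^165 ≡ 171·48·95·87 ≡ 89 (mod 179)
30·89 = 2670 ≡ 164 (mod 179)
147 ≠ 164; the check fails.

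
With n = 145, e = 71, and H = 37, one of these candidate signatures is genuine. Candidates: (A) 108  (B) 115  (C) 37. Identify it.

A

Candidate A: Squares mod 145: 108^1≡108, 108^2≡64, 108^4≡36, 108^8≡136, 108^16≡81, 108^32≡36, 108^64≡136; 71 = 64 + 4 + 2 + 1, so 108^71 ≡ 136·36·64·108 ≡ 37 (mod 145)
  → matches H = 37
Candidate B: Squares mod 145: 115^1≡115, 115^2≡30, 115^4≡30, 115^8≡30, 115^16≡30, 115^32≡30, 115^64≡30; 71 = 64 + 4 + 2 + 1, so 115^71 ≡ 30·30·30·115 ≡ 115 (mod 145)
Candidate C: Squares mod 145: 37^1≡37, 37^2≡64, 37^4≡36, 37^8≡136, 37^16≡81, 37^32≡36, 37^64≡136; 71 = 64 + 4 + 2 + 1, so 37^71 ≡ 136·36·64·37 ≡ 108 (mod 145)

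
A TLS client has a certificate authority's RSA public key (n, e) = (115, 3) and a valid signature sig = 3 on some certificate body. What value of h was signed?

27

sig^2 ≡ 3^2 = 9
3 = 2 + 1, so sig^3 ≡ 9·3 ≡ 27 (mod 115)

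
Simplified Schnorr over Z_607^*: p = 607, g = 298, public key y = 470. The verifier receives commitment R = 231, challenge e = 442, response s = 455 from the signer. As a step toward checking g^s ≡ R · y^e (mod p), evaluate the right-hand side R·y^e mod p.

360

470^2 = 220900 ≡ 559
470^4 ≡ 559^2 = 312481 ≡ 483
470^8 ≡ 483^2 = 233289 ≡ 201
470^16 ≡ 201^2 = 40401 ≡ 339
470^32 ≡ 339^2 = 114921 ≡ 198
470^64 ≡ 198^2 = 39204 ≡ 356
470^128 ≡ 356^2 = 126736 ≡ 480
470^256 ≡ 480^2 = 230400 ≡ 347
442 = 256 + 128 + 32 + 16 + 8 + 2, so 470^442 ≡ 347·480·198·339·201·559 ≡ 309 (mod 607)
R · y^e ≡ 231·309 = 71379 ≡ 360 (mod 607)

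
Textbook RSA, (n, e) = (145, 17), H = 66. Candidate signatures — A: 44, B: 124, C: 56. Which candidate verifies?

Candidate A: Squares mod 145: 44^1≡44, 44^2≡51, 44^4≡136, 44^8≡81, 44^16≡36; 17 = 16 + 1, so 44^17 ≡ 36·44 ≡ 134 (mod 145)
Candidate B: Squares mod 145: 124^1≡124, 124^2≡6, 124^4≡36, 124^8≡136, 124^16≡81; 17 = 16 + 1, so 124^17 ≡ 81·124 ≡ 39 (mod 145)
Candidate C: Squares mod 145: 56^1≡56, 56^2≡91, 56^4≡16, 56^8≡111, 56^16≡141; 17 = 16 + 1, so 56^17 ≡ 141·56 ≡ 66 (mod 145)
  → matches H = 66

C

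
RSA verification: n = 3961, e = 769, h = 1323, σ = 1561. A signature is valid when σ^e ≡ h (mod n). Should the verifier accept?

σ^2 ≡ 1561^2 = 2436721 ≡ 706
σ^4 ≡ 706^2 = 498436 ≡ 3311
σ^8 ≡ 3311^2 = 10962721 ≡ 2634
σ^16 ≡ 2634^2 = 6937956 ≡ 2245
σ^32 ≡ 2245^2 = 5040025 ≡ 1633
σ^64 ≡ 1633^2 = 2666689 ≡ 936
σ^128 ≡ 936^2 = 876096 ≡ 715
σ^256 ≡ 715^2 = 511225 ≡ 256
σ^512 ≡ 256^2 = 65536 ≡ 2160
769 = 512 + 256 + 1, so σ^769 ≡ 2160·256·1561 ≡ 1323 (mod 3961)
σ^769 mod 3961 = 1323 matches h.

accept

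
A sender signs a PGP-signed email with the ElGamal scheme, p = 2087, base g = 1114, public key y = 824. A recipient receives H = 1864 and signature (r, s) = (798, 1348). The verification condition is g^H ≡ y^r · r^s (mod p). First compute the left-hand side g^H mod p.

Squares mod 2087: 1114^1≡1114, 1114^2≡1318, 1114^4≡740, 1114^8≡806, 1114^16≡579, 1114^32≡1321, 1114^64≡309, 1114^128≡1566, 1114^256≡131, 1114^512≡465, 1114^1024≡1264
1864 = 1024 + 512 + 256 + 64 + 8, so 1114^1864 ≡ 1264·465·131·309·806 ≡ 1852 (mod 2087)

1852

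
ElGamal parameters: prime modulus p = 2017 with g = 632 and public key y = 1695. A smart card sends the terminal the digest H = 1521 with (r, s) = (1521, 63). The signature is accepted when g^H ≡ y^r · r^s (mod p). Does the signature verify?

Left side g^H mod p:
Squares mod 2017: 632^1≡632, 632^2≡58, 632^4≡1347, 632^8≡1126, 632^16≡1200, 632^32≡1879, 632^64≡891, 632^128≡1200, 632^256≡1879, 632^512≡891, 632^1024≡1200
1521 = 1024 + 256 + 128 + 64 + 32 + 16 + 1, so 632^1521 ≡ 1200·1879·1200·891·1879·1200·632 ≡ 369 (mod 2017)
Right side y^r · r^s mod p:
Squares mod 2017: 1695^1≡1695, 1695^2≡817, 1695^4≡1879, 1695^8≡891, 1695^16≡1200, 1695^32≡1879, 1695^64≡891, 1695^128≡1200, 1695^256≡1879, 1695^512≡891, 1695^1024≡1200
1521 = 1024 + 256 + 128 + 64 + 32 + 16 + 1, so 1695^1521 ≡ 1200·1879·1200·891·1879·1200·1695 ≡ 1529 (mod 2017)
Squares mod 2017: 1521^1≡1521, 1521^2≡1959, 1521^4≡1347, 1521^8≡1126, 1521^16≡1200, 1521^32≡1879
63 = 32 + 16 + 8 + 4 + 2 + 1, so 1521^63 ≡ 1879·1200·1126·1347·1959·1521 ≡ 108 (mod 2017)
1529·108 = 165132 ≡ 1755 (mod 2017)
369 ≠ 1755, so verification fails.

does not verify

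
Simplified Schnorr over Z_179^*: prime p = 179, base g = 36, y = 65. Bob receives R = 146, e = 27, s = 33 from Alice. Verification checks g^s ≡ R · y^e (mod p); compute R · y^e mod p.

65

65^2 = 4225 ≡ 108
65^4 ≡ 108^2 = 11664 ≡ 29
65^8 ≡ 29^2 = 841 ≡ 125
65^16 ≡ 125^2 = 15625 ≡ 52
27 = 16 + 8 + 2 + 1, so 65^27 ≡ 52·125·108·65 ≡ 36 (mod 179)
R · y^e ≡ 146·36 = 5256 ≡ 65 (mod 179)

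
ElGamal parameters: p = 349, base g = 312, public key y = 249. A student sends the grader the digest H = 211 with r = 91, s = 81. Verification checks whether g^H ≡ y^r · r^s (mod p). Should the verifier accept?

reject

Left side g^H mod p:
312^2 = 97344 ≡ 322
312^4 ≡ 322^2 = 103684 ≡ 31
312^8 ≡ 31^2 = 961 ≡ 263
312^16 ≡ 263^2 = 69169 ≡ 67
312^32 ≡ 67^2 = 4489 ≡ 301
312^64 ≡ 301^2 = 90601 ≡ 210
312^128 ≡ 210^2 = 44100 ≡ 126
211 = 128 + 64 + 16 + 2 + 1, so 312^211 ≡ 126·210·67·322·312 ≡ 263 (mod 349)
Right side y^r · r^s mod p:
249^2 = 62001 ≡ 228
249^4 ≡ 228^2 = 51984 ≡ 332
249^8 ≡ 332^2 = 110224 ≡ 289
249^16 ≡ 289^2 = 83521 ≡ 110
249^32 ≡ 110^2 = 12100 ≡ 234
249^64 ≡ 234^2 = 54756 ≡ 312
91 = 64 + 16 + 8 + 2 + 1, so 249^91 ≡ 312·110·289·228·249 ≡ 332 (mod 349)
91^2 = 8281 ≡ 254
91^4 ≡ 254^2 = 64516 ≡ 300
91^8 ≡ 300^2 = 90000 ≡ 307
91^16 ≡ 307^2 = 94249 ≡ 19
91^32 ≡ 19^2 = 361 ≡ 12
91^64 ≡ 12^2 = 144
81 = 64 + 16 + 1, so 91^81 ≡ 144·19·91 ≡ 139 (mod 349)
332·139 = 46148 ≡ 80 (mod 349)
263 ≠ 80, so verification fails.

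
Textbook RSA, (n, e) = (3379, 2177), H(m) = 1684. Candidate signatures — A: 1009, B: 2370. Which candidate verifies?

Candidate A: Squares mod 3379: 1009^1≡1009, 1009^2≡1002, 1009^4≡441, 1009^8≡1878, 1009^16≡2587, 1009^32≡2149, 1009^64≡2487, 1009^128≡1599, 1009^256≡2277, 1009^512≡1343, 1009^1024≡2642, 1009^2048≡2529; 2177 = 2048 + 128 + 1, so 1009^2177 ≡ 2529·1599·1009 ≡ 1695 (mod 3379)
Candidate B: Squares mod 3379: 2370^1≡2370, 2370^2≡1002, 2370^4≡441, 2370^8≡1878, 2370^16≡2587, 2370^32≡2149, 2370^64≡2487, 2370^128≡1599, 2370^256≡2277, 2370^512≡1343, 2370^1024≡2642, 2370^2048≡2529; 2177 = 2048 + 128 + 1, so 2370^2177 ≡ 2529·1599·2370 ≡ 1684 (mod 3379)
  → matches H(m) = 1684

B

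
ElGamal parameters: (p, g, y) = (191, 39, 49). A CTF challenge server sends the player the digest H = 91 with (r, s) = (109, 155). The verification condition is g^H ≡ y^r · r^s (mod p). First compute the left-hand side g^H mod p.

39

39^2 = 1521 ≡ 184
39^4 ≡ 184^2 = 33856 ≡ 49
39^8 ≡ 49^2 = 2401 ≡ 109
39^16 ≡ 109^2 = 11881 ≡ 39
39^32 ≡ 39^2 = 1521 ≡ 184
39^64 ≡ 184^2 = 33856 ≡ 49
91 = 64 + 16 + 8 + 2 + 1, so 39^91 ≡ 49·39·109·184·39 ≡ 39 (mod 191)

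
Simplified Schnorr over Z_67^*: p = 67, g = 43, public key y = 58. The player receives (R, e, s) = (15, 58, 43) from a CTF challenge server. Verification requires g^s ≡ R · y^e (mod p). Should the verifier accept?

reject

g^s mod p:
43^2 = 1849 ≡ 40
43^4 ≡ 40^2 = 1600 ≡ 59
43^8 ≡ 59^2 = 3481 ≡ 64
43^16 ≡ 64^2 = 4096 ≡ 9
43^32 ≡ 9^2 = 81 ≡ 14
43 = 32 + 8 + 2 + 1, so 43^43 ≡ 14·64·40·43 ≡ 53 (mod 67)
R · y^e mod p:
58^2 = 3364 ≡ 14
58^4 ≡ 14^2 = 196 ≡ 62
58^8 ≡ 62^2 = 3844 ≡ 25
58^16 ≡ 25^2 = 625 ≡ 22
58^32 ≡ 22^2 = 484 ≡ 15
58 = 32 + 16 + 8 + 2, so 58^58 ≡ 15·22·25·14 ≡ 59 (mod 67)
15·59 = 885 ≡ 14 (mod 67)
53 ≠ 14; the check fails.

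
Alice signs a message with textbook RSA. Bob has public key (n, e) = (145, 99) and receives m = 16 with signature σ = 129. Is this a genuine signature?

forged

Squares mod 145: σ^1≡129, σ^2≡111, σ^4≡141, σ^8≡16, σ^16≡111, σ^32≡141, σ^64≡16
99 = 64 + 32 + 2 + 1, so σ^99 ≡ 16·141·111·129 ≡ 129 (mod 145)
The recovered value 129 does not match the digest 16.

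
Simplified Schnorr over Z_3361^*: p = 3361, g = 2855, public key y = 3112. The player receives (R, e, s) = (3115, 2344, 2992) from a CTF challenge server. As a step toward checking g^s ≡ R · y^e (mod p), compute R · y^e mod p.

3112^2344 mod 3361 = 2477
R · y^e ≡ 3115·2477 = 7715855 ≡ 2360 (mod 3361)

2360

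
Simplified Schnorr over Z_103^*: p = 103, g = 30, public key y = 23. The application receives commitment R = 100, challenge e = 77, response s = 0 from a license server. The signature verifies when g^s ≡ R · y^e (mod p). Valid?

yes

g^s mod p:
30^0 mod 103 = 1
R · y^e mod p:
23^77 mod 103 = 34
100·34 = 3400 ≡ 1 (mod 103)
1 ≡ 1 (mod 103); signature holds.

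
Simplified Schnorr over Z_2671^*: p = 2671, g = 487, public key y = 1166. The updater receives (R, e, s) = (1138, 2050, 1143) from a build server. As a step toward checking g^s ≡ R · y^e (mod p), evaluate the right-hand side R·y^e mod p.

1166^2 = 1359556 ≡ 17
1166^4 ≡ 17^2 = 289
1166^8 ≡ 289^2 = 83521 ≡ 720
1166^16 ≡ 720^2 = 518400 ≡ 226
1166^32 ≡ 226^2 = 51076 ≡ 327
1166^64 ≡ 327^2 = 106929 ≡ 89
1166^128 ≡ 89^2 = 7921 ≡ 2579
1166^256 ≡ 2579^2 = 6651241 ≡ 451
1166^512 ≡ 451^2 = 203401 ≡ 405
1166^1024 ≡ 405^2 = 164025 ≡ 1094
1166^2048 ≡ 1094^2 = 1196836 ≡ 228
2050 = 2048 + 2, so 1166^2050 ≡ 228·17 ≡ 1205 (mod 2671)
R · y^e ≡ 1138·1205 = 1371290 ≡ 1067 (mod 2671)

1067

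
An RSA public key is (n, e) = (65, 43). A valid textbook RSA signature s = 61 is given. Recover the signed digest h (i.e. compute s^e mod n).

61

s^2 ≡ 61^2 = 3721 ≡ 16
s^4 ≡ 16^2 = 256 ≡ 61
s^8 ≡ 61^2 = 3721 ≡ 16
s^16 ≡ 16^2 = 256 ≡ 61
s^32 ≡ 61^2 = 3721 ≡ 16
43 = 32 + 8 + 2 + 1, so s^43 ≡ 16·16·16·61 ≡ 61 (mod 65)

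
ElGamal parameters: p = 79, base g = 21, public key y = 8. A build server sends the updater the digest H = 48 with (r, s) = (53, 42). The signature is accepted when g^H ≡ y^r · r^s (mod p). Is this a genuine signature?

forged

Left side g^H mod p:
Squares mod 79: 21^1≡21, 21^2≡46, 21^4≡62, 21^8≡52, 21^16≡18, 21^32≡8
48 = 32 + 16, so 21^48 ≡ 8·18 ≡ 65 (mod 79)
Right side y^r · r^s mod p:
Squares mod 79: 8^1≡8, 8^2≡64, 8^4≡67, 8^8≡65, 8^16≡38, 8^32≡22
53 = 32 + 16 + 4 + 1, so 8^53 ≡ 22·38·67·8 ≡ 8 (mod 79)
Squares mod 79: 53^1≡53, 53^2≡44, 53^4≡40, 53^8≡20, 53^16≡5, 53^32≡25
42 = 32 + 8 + 2, so 53^42 ≡ 25·20·44 ≡ 38 (mod 79)
8·38 = 304 ≡ 67 (mod 79)
65 ≠ 67, so verification fails.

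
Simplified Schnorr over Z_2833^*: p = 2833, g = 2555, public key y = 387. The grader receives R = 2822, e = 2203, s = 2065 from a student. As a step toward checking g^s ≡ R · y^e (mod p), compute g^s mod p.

1088

Squares mod 2833: 2555^1≡2555, 2555^2≡793, 2555^4≡2756, 2555^8≡263, 2555^16≡1177, 2555^32≡2825, 2555^64≡64, 2555^128≡1263, 2555^256≡190, 2555^512≡2104, 2555^1024≡1670, 2555^2048≡1228
2065 = 2048 + 16 + 1, so 2555^2065 ≡ 1228·1177·2555 ≡ 1088 (mod 2833)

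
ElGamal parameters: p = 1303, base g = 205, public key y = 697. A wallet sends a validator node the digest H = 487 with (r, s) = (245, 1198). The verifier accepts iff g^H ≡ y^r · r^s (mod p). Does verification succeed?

passes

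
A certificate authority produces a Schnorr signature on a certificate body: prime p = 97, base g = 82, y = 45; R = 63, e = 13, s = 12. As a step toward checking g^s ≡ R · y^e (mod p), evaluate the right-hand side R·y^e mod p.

47

Squares mod 97: 45^1≡45, 45^2≡85, 45^4≡47, 45^8≡75
13 = 8 + 4 + 1, so 45^13 ≡ 75·47·45 ≡ 30 (mod 97)
R · y^e ≡ 63·30 = 1890 ≡ 47 (mod 97)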